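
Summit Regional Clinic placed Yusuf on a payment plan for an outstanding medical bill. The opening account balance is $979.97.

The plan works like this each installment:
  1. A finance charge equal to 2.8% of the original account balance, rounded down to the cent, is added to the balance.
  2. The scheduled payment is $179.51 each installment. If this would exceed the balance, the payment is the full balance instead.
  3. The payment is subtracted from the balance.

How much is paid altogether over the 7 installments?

Installment 1: $979.97 +$27.43 interest = $1,007.40; pay $179.51 → $827.89
Installment 2: $827.89 +$27.43 interest = $855.32; pay $179.51 → $675.81
Installment 3: $675.81 +$27.43 interest = $703.24; pay $179.51 → $523.73
Installment 4: $523.73 +$27.43 interest = $551.16; pay $179.51 → $371.65
Installment 5: $371.65 +$27.43 interest = $399.08; pay $179.51 → $219.57
Installment 6: $219.57 +$27.43 interest = $247.00; pay $179.51 → $67.49
Installment 7: $67.49 +$27.43 interest = $94.92; pay $94.92 → $0.00
Total paid: $1,171.98

$1,171.98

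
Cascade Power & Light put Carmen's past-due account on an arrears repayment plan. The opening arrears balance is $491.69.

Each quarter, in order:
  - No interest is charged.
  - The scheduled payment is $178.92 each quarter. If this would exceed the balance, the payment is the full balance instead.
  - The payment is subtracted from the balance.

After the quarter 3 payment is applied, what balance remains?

$0.00

Quarter 1: opening $491.69; payment $178.92; balance $312.77
Quarter 2: opening $312.77; payment $178.92; balance $133.85
Quarter 3: opening $133.85; payment $133.85; balance $0.00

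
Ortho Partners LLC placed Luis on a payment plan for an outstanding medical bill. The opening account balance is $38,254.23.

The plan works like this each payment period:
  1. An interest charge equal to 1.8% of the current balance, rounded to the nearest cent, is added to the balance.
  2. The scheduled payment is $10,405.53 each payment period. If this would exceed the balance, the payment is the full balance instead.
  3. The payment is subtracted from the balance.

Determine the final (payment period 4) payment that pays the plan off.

$8,729.87

Payment period 1: opening $38,254.23; interest $688.58 → $38,942.81; payment $10,405.53; balance $28,537.28
Payment period 2: opening $28,537.28; interest $513.67 → $29,050.95; payment $10,405.53; balance $18,645.42
Payment period 3: opening $18,645.42; interest $335.62 → $18,981.04; payment $10,405.53; balance $8,575.51
Payment period 4: opening $8,575.51; interest $154.36 → $8,729.87; payment $8,729.87; balance $0.00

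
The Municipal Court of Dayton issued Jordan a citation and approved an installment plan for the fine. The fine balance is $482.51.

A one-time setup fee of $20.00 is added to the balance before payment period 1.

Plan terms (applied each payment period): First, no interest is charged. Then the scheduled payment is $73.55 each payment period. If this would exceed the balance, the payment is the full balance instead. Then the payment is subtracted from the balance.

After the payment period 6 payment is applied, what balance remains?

$61.21

Payment period 1: opening $502.51; payment $73.55; balance $428.96
Payment period 2: opening $428.96; payment $73.55; balance $355.41
Payment period 3: opening $355.41; payment $73.55; balance $281.86
Payment period 4: opening $281.86; payment $73.55; balance $208.31
Payment period 5: opening $208.31; payment $73.55; balance $134.76
Payment period 6: opening $134.76; payment $73.55; balance $61.21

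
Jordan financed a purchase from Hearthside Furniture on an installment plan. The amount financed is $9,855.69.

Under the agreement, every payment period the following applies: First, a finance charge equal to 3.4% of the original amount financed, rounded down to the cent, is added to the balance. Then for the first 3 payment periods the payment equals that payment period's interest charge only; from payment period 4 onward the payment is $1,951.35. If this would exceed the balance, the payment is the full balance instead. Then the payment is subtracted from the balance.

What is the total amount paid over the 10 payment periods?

Payment period 1: opening $9,855.69; interest $335.09 → $10,190.78; payment $335.09; balance $9,855.69
Payment period 2: opening $9,855.69; interest $335.09 → $10,190.78; payment $335.09; balance $9,855.69
Payment period 3: opening $9,855.69; interest $335.09 → $10,190.78; payment $335.09; balance $9,855.69
Payment period 4: opening $9,855.69; interest $335.09 → $10,190.78; payment $1,951.35; balance $8,239.43
Payment period 5: opening $8,239.43; interest $335.09 → $8,574.52; payment $1,951.35; balance $6,623.17
Payment period 6: opening $6,623.17; interest $335.09 → $6,958.26; payment $1,951.35; balance $5,006.91
Payment period 7: opening $5,006.91; interest $335.09 → $5,342.00; payment $1,951.35; balance $3,390.65
Payment period 8: opening $3,390.65; interest $335.09 → $3,725.74; payment $1,951.35; balance $1,774.39
Payment period 9: opening $1,774.39; interest $335.09 → $2,109.48; payment $1,951.35; balance $158.13
Payment period 10: opening $158.13; interest $335.09 → $493.22; payment $493.22; balance $0.00
Total paid: $13,206.59

$13,206.59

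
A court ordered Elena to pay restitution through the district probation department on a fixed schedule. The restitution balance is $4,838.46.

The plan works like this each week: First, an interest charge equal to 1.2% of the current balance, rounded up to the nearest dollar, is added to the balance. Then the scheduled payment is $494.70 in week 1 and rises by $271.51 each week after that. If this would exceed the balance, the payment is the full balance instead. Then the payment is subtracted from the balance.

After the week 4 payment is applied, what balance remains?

$1,420.60

Week 1: $4,838.46 +$59.00 interest = $4,897.46; pay $494.70 → $4,402.76
Week 2: $4,402.76 +$53.00 interest = $4,455.76; pay $766.21 → $3,689.55
Week 3: $3,689.55 +$45.00 interest = $3,734.55; pay $1,037.72 → $2,696.83
Week 4: $2,696.83 +$33.00 interest = $2,729.83; pay $1,309.23 → $1,420.60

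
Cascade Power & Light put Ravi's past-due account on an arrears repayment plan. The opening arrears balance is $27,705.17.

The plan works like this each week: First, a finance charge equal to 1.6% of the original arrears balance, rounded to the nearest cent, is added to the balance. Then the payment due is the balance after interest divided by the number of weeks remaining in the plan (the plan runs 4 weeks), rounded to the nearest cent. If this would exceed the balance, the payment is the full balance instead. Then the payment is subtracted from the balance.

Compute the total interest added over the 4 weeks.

$1,773.12

Week 1: $27,705.17 +$443.28 interest = $28,148.45; pay $7,037.11 → $21,111.34
Week 2: $21,111.34 +$443.28 interest = $21,554.62; pay $7,184.87 → $14,369.75
Week 3: $14,369.75 +$443.28 interest = $14,813.03; pay $7,406.52 → $7,406.51
Week 4: $7,406.51 +$443.28 interest = $7,849.79; pay $7,849.79 → $0.00
Total interest: $443.28 + $443.28 + $443.28 + $443.28 = $1,773.12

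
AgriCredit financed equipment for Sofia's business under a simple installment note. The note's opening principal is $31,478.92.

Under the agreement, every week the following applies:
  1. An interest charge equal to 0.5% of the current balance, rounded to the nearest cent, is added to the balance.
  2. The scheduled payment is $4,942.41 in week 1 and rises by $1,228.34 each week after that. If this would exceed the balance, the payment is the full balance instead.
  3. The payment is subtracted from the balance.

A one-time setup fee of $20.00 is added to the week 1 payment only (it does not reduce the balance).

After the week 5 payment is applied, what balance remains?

$0.00

# | Opening | Interest | Payment | Fee | End bal
1 | $31,478.92 | $157.39 | $4,942.41 | $20.00 | $26,693.90
2 | $26,693.90 | $133.47 | $6,170.75 | — | $20,656.62
3 | $20,656.62 | $103.28 | $7,399.09 | — | $13,360.81
4 | $13,360.81 | $66.80 | $8,627.43 | — | $4,800.18
5 | $4,800.18 | $24.00 | $4,824.18 | — | $0.00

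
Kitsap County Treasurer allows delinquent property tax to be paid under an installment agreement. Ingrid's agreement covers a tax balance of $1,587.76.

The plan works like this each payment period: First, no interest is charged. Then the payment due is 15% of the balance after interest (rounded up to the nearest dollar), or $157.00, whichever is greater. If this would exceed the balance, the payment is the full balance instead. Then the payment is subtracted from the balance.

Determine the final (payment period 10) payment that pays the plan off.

Payment period 1: $1,587.76 − $239.00 → $1,348.76
Payment period 2: $1,348.76 − $203.00 → $1,145.76
Payment period 3: $1,145.76 − $172.00 → $973.76
Payment period 4: $973.76 − $157.00 → $816.76
Payment period 5: $816.76 − $157.00 → $659.76
Payment period 6: $659.76 − $157.00 → $502.76
Payment period 7: $502.76 − $157.00 → $345.76
Payment period 8: $345.76 − $157.00 → $188.76
Payment period 9: $188.76 − $157.00 → $31.76
Payment period 10: $31.76 − $31.76 → $0.00

$31.76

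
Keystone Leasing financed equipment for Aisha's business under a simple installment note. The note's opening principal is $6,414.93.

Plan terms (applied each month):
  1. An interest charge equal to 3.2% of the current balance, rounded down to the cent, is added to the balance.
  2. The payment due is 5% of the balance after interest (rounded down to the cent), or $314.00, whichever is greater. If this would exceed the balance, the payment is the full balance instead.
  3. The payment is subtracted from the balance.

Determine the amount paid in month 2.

$324.52

# | Opening | Interest | Payment | End bal
1 | $6,414.93 | $205.27 | $331.01 | $6,289.19
2 | $6,289.19 | $201.25 | $324.52 | $6,165.92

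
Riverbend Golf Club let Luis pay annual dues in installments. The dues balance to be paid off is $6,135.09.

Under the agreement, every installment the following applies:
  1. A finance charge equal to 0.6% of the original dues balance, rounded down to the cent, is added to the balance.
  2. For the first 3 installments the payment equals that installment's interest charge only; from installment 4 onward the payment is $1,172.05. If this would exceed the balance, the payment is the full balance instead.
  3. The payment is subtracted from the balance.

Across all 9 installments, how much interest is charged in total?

# | Opening | Interest | Payment | End bal
1 | $6,135.09 | $36.81 | $36.81 | $6,135.09
2 | $6,135.09 | $36.81 | $36.81 | $6,135.09
3 | $6,135.09 | $36.81 | $36.81 | $6,135.09
4 | $6,135.09 | $36.81 | $1,172.05 | $4,999.85
5 | $4,999.85 | $36.81 | $1,172.05 | $3,864.61
6 | $3,864.61 | $36.81 | $1,172.05 | $2,729.37
7 | $2,729.37 | $36.81 | $1,172.05 | $1,594.13
8 | $1,594.13 | $36.81 | $1,172.05 | $458.89
9 | $458.89 | $36.81 | $495.70 | $0.00
Total interest: $36.81 + $36.81 + $36.81 + $36.81 + $36.81 + $36.81 + $36.81 + $36.81 + $36.81 = $331.29

$331.29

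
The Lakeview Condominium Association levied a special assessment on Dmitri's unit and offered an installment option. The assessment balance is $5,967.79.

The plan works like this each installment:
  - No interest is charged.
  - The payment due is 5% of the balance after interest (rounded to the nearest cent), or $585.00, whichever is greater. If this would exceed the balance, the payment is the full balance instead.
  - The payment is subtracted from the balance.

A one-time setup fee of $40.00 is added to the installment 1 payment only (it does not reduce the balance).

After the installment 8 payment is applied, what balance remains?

$1,287.79

Installment 1: opening $5,967.79; payment $585.00 (+ $40.00 fee); balance $5,382.79
Installment 2: opening $5,382.79; payment $585.00; balance $4,797.79
Installment 3: opening $4,797.79; payment $585.00; balance $4,212.79
Installment 4: opening $4,212.79; payment $585.00; balance $3,627.79
Installment 5: opening $3,627.79; payment $585.00; balance $3,042.79
Installment 6: opening $3,042.79; payment $585.00; balance $2,457.79
Installment 7: opening $2,457.79; payment $585.00; balance $1,872.79
Installment 8: opening $1,872.79; payment $585.00; balance $1,287.79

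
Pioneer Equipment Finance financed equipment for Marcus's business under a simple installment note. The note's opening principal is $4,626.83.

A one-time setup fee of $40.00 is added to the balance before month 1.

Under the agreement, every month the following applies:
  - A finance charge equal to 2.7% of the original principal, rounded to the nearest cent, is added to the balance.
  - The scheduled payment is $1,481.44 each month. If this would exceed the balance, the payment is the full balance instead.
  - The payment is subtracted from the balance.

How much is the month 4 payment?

$722.19

Month 1: opening $4,666.83; interest $124.92 → $4,791.75; payment $1,481.44; balance $3,310.31
Month 2: opening $3,310.31; interest $124.92 → $3,435.23; payment $1,481.44; balance $1,953.79
Month 3: opening $1,953.79; interest $124.92 → $2,078.71; payment $1,481.44; balance $597.27
Month 4: opening $597.27; interest $124.92 → $722.19; payment $722.19; balance $0.00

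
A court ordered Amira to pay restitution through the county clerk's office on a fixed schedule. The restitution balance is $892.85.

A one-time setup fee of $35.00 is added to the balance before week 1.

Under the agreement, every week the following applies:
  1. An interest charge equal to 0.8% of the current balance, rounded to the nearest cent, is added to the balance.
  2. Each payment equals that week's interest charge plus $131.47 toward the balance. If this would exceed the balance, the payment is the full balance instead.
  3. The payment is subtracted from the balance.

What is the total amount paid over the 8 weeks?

# | Opening | Interest | Payment | End bal
1 | $927.85 | $7.42 | $138.89 | $796.38
2 | $796.38 | $6.37 | $137.84 | $664.91
3 | $664.91 | $5.32 | $136.79 | $533.44
4 | $533.44 | $4.27 | $135.74 | $401.97
5 | $401.97 | $3.22 | $134.69 | $270.50
6 | $270.50 | $2.16 | $133.63 | $139.03
7 | $139.03 | $1.11 | $132.58 | $7.56
8 | $7.56 | $0.06 | $7.62 | $0.00
Total paid: $957.78

$957.78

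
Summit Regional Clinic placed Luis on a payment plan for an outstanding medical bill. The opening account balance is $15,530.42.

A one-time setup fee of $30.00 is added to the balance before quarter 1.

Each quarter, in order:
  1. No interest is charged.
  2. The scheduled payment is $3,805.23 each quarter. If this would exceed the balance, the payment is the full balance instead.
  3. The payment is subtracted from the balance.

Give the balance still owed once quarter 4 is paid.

$339.50

Quarter 1: opening $15,560.42; payment $3,805.23; balance $11,755.19
Quarter 2: opening $11,755.19; payment $3,805.23; balance $7,949.96
Quarter 3: opening $7,949.96; payment $3,805.23; balance $4,144.73
Quarter 4: opening $4,144.73; payment $3,805.23; balance $339.50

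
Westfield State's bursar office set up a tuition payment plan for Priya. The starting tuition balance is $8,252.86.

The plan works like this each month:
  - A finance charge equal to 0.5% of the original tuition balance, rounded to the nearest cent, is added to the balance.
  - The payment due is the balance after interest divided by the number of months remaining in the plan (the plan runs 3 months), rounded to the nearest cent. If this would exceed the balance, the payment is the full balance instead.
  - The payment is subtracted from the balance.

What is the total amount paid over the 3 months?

Month 1: $8,252.86 +$41.26 interest = $8,294.12; pay $2,764.71 → $5,529.41
Month 2: $5,529.41 +$41.26 interest = $5,570.67; pay $2,785.34 → $2,785.33
Month 3: $2,785.33 +$41.26 interest = $2,826.59; pay $2,826.59 → $0.00
Total paid: $8,376.64

$8,376.64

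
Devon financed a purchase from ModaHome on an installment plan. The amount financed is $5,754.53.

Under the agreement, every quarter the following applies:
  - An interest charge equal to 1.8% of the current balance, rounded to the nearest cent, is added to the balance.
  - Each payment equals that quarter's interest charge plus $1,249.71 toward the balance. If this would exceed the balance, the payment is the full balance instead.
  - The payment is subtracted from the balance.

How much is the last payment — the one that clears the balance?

$769.29

Quarter 1: $5,754.53 +$103.58 interest = $5,858.11; pay $1,353.29 → $4,504.82
Quarter 2: $4,504.82 +$81.09 interest = $4,585.91; pay $1,330.80 → $3,255.11
Quarter 3: $3,255.11 +$58.59 interest = $3,313.70; pay $1,308.30 → $2,005.40
Quarter 4: $2,005.40 +$36.10 interest = $2,041.50; pay $1,285.81 → $755.69
Quarter 5: $755.69 +$13.60 interest = $769.29; pay $769.29 → $0.00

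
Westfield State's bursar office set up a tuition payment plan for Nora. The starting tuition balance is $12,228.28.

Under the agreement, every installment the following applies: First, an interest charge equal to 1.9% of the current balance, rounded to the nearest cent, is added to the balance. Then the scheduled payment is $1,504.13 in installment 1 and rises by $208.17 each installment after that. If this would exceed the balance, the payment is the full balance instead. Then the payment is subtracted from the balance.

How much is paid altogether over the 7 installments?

Installment 1: opening $12,228.28; interest $232.34 → $12,460.62; payment $1,504.13; balance $10,956.49
Installment 2: opening $10,956.49; interest $208.17 → $11,164.66; payment $1,712.30; balance $9,452.36
Installment 3: opening $9,452.36; interest $179.59 → $9,631.95; payment $1,920.47; balance $7,711.48
Installment 4: opening $7,711.48; interest $146.52 → $7,858.00; payment $2,128.64; balance $5,729.36
Installment 5: opening $5,729.36; interest $108.86 → $5,838.22; payment $2,336.81; balance $3,501.41
Installment 6: opening $3,501.41; interest $66.53 → $3,567.94; payment $2,544.98; balance $1,022.96
Installment 7: opening $1,022.96; interest $19.44 → $1,042.40; payment $1,042.40; balance $0.00
Total paid: $13,189.73

$13,189.73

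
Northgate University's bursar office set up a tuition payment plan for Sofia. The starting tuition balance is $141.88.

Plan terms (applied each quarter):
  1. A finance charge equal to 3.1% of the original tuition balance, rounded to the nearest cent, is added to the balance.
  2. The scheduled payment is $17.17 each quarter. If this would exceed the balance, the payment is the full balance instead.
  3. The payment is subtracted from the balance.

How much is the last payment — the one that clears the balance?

Quarter 1: opening $141.88; interest $4.40 → $146.28; payment $17.17; balance $129.11
Quarter 2: opening $129.11; interest $4.40 → $133.51; payment $17.17; balance $116.34
Quarter 3: opening $116.34; interest $4.40 → $120.74; payment $17.17; balance $103.57
Quarter 4: opening $103.57; interest $4.40 → $107.97; payment $17.17; balance $90.80
Quarter 5: opening $90.80; interest $4.40 → $95.20; payment $17.17; balance $78.03
Quarter 6: opening $78.03; interest $4.40 → $82.43; payment $17.17; balance $65.26
Quarter 7: opening $65.26; interest $4.40 → $69.66; payment $17.17; balance $52.49
Quarter 8: opening $52.49; interest $4.40 → $56.89; payment $17.17; balance $39.72
Quarter 9: opening $39.72; interest $4.40 → $44.12; payment $17.17; balance $26.95
Quarter 10: opening $26.95; interest $4.40 → $31.35; payment $17.17; balance $14.18
Quarter 11: opening $14.18; interest $4.40 → $18.58; payment $17.17; balance $1.41
Quarter 12: opening $1.41; interest $4.40 → $5.81; payment $5.81; balance $0.00

$5.81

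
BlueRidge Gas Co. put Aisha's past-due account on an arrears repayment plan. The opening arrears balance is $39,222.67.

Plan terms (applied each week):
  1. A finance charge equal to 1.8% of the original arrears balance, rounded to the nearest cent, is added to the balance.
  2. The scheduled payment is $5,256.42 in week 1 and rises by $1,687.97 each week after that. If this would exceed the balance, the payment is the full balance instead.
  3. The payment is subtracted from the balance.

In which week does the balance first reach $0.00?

Week 1: $39,222.67 +$706.01 interest = $39,928.68; pay $5,256.42 → $34,672.26
Week 2: $34,672.26 +$706.01 interest = $35,378.27; pay $6,944.39 → $28,433.88
Week 3: $28,433.88 +$706.01 interest = $29,139.89; pay $8,632.36 → $20,507.53
Week 4: $20,507.53 +$706.01 interest = $21,213.54; pay $10,320.33 → $10,893.21
Week 5: $10,893.21 +$706.01 interest = $11,599.22; pay $11,599.22 → $0.00
Balance reaches $0.00 in week 5.

5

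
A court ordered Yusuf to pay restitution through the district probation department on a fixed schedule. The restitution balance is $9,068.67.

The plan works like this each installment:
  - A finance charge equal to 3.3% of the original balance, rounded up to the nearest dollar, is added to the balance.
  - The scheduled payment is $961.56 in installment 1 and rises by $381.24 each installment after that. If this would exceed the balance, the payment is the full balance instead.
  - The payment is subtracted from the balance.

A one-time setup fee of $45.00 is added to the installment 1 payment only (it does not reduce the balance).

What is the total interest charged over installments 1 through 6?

$1,800.00

Installment 1: opening $9,068.67; interest $300.00 → $9,368.67; payment $961.56 (+ $45.00 fee); balance $8,407.11
Installment 2: opening $8,407.11; interest $300.00 → $8,707.11; payment $1,342.80; balance $7,364.31
Installment 3: opening $7,364.31; interest $300.00 → $7,664.31; payment $1,724.04; balance $5,940.27
Installment 4: opening $5,940.27; interest $300.00 → $6,240.27; payment $2,105.28; balance $4,134.99
Installment 5: opening $4,134.99; interest $300.00 → $4,434.99; payment $2,486.52; balance $1,948.47
Installment 6: opening $1,948.47; interest $300.00 → $2,248.47; payment $2,248.47; balance $0.00
Total interest: $300.00 + $300.00 + $300.00 + $300.00 + $300.00 + $300.00 = $1,800.00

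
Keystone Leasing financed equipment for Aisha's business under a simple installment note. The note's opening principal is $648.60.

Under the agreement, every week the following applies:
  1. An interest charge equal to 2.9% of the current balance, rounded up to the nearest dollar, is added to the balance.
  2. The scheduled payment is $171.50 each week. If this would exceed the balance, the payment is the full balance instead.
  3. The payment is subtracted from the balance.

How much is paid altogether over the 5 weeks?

Week 1: opening $648.60; interest $19.00 → $667.60; payment $171.50; balance $496.10
Week 2: opening $496.10; interest $15.00 → $511.10; payment $171.50; balance $339.60
Week 3: opening $339.60; interest $10.00 → $349.60; payment $171.50; balance $178.10
Week 4: opening $178.10; interest $6.00 → $184.10; payment $171.50; balance $12.60
Week 5: opening $12.60; interest $1.00 → $13.60; payment $13.60; balance $0.00
Total paid: $699.60

$699.60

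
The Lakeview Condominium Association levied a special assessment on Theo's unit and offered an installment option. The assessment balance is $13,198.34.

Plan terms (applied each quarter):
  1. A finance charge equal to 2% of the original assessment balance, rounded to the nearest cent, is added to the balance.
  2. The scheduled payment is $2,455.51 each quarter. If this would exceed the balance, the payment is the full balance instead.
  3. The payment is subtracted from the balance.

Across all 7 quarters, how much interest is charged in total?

$1,847.79

# | Opening | Interest | Payment | End bal
1 | $13,198.34 | $263.97 | $2,455.51 | $11,006.80
2 | $11,006.80 | $263.97 | $2,455.51 | $8,815.26
3 | $8,815.26 | $263.97 | $2,455.51 | $6,623.72
4 | $6,623.72 | $263.97 | $2,455.51 | $4,432.18
5 | $4,432.18 | $263.97 | $2,455.51 | $2,240.64
6 | $2,240.64 | $263.97 | $2,455.51 | $49.10
7 | $49.10 | $263.97 | $313.07 | $0.00
Total interest: $263.97 + $263.97 + $263.97 + $263.97 + $263.97 + $263.97 + $263.97 = $1,847.79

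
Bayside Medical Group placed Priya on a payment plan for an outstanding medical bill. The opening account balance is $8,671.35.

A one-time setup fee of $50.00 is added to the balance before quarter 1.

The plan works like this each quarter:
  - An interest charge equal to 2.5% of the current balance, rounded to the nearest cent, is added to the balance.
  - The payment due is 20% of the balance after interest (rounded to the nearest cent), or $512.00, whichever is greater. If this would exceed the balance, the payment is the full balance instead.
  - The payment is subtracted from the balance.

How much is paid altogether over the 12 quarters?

Quarter 1: $8,721.35 +$218.03 interest = $8,939.38; pay $1,787.88 → $7,151.50
Quarter 2: $7,151.50 +$178.79 interest = $7,330.29; pay $1,466.06 → $5,864.23
Quarter 3: $5,864.23 +$146.61 interest = $6,010.84; pay $1,202.17 → $4,808.67
Quarter 4: $4,808.67 +$120.22 interest = $4,928.89; pay $985.78 → $3,943.11
Quarter 5: $3,943.11 +$98.58 interest = $4,041.69; pay $808.34 → $3,233.35
Quarter 6: $3,233.35 +$80.83 interest = $3,314.18; pay $662.84 → $2,651.34
Quarter 7: $2,651.34 +$66.28 interest = $2,717.62; pay $543.52 → $2,174.10
Quarter 8: $2,174.10 +$54.35 interest = $2,228.45; pay $512.00 → $1,716.45
Quarter 9: $1,716.45 +$42.91 interest = $1,759.36; pay $512.00 → $1,247.36
Quarter 10: $1,247.36 +$31.18 interest = $1,278.54; pay $512.00 → $766.54
Quarter 11: $766.54 +$19.16 interest = $785.70; pay $512.00 → $273.70
Quarter 12: $273.70 +$6.84 interest = $280.54; pay $280.54 → $0.00
Total paid: $9,785.13

$9,785.13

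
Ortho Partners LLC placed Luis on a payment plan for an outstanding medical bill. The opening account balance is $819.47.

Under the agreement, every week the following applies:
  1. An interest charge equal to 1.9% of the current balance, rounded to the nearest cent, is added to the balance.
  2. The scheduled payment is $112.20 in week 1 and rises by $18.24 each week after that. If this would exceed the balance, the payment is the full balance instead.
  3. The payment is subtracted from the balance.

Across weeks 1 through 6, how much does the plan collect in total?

Week 1: $819.47 +$15.57 interest = $835.04; pay $112.20 → $722.84
Week 2: $722.84 +$13.73 interest = $736.57; pay $130.44 → $606.13
Week 3: $606.13 +$11.52 interest = $617.65; pay $148.68 → $468.97
Week 4: $468.97 +$8.91 interest = $477.88; pay $166.92 → $310.96
Week 5: $310.96 +$5.91 interest = $316.87; pay $185.16 → $131.71
Week 6: $131.71 +$2.50 interest = $134.21; pay $134.21 → $0.00
Total paid: $877.61

$877.61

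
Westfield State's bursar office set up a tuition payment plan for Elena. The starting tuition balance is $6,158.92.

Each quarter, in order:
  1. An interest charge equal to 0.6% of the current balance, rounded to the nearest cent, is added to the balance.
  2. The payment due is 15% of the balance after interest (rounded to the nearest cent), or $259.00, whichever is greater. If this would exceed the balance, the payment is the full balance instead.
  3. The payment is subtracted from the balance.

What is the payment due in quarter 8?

Quarter 1: opening $6,158.92; interest $36.95 → $6,195.87; payment $929.38; balance $5,266.49
Quarter 2: opening $5,266.49; interest $31.60 → $5,298.09; payment $794.71; balance $4,503.38
Quarter 3: opening $4,503.38; interest $27.02 → $4,530.40; payment $679.56; balance $3,850.84
Quarter 4: opening $3,850.84; interest $23.11 → $3,873.95; payment $581.09; balance $3,292.86
Quarter 5: opening $3,292.86; interest $19.76 → $3,312.62; payment $496.89; balance $2,815.73
Quarter 6: opening $2,815.73; interest $16.89 → $2,832.62; payment $424.89; balance $2,407.73
Quarter 7: opening $2,407.73; interest $14.45 → $2,422.18; payment $363.33; balance $2,058.85
Quarter 8: opening $2,058.85; interest $12.35 → $2,071.20; payment $310.68; balance $1,760.52

$310.68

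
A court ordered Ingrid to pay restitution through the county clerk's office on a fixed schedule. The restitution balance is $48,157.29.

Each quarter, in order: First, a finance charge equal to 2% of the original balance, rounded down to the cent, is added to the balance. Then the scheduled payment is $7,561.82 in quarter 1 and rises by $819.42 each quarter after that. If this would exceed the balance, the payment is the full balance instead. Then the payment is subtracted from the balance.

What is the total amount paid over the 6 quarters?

Quarter 1: opening $48,157.29; interest $963.14 → $49,120.43; payment $7,561.82; balance $41,558.61
Quarter 2: opening $41,558.61; interest $963.14 → $42,521.75; payment $8,381.24; balance $34,140.51
Quarter 3: opening $34,140.51; interest $963.14 → $35,103.65; payment $9,200.66; balance $25,902.99
Quarter 4: opening $25,902.99; interest $963.14 → $26,866.13; payment $10,020.08; balance $16,846.05
Quarter 5: opening $16,846.05; interest $963.14 → $17,809.19; payment $10,839.50; balance $6,969.69
Quarter 6: opening $6,969.69; interest $963.14 → $7,932.83; payment $7,932.83; balance $0.00
Total paid: $53,936.13

$53,936.13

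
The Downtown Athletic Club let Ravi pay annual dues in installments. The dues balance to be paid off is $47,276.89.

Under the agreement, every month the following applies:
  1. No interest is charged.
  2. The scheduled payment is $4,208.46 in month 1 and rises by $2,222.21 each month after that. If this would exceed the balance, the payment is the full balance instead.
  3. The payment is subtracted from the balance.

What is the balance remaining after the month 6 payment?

Month 1: opening $47,276.89; payment $4,208.46; balance $43,068.43
Month 2: opening $43,068.43; payment $6,430.67; balance $36,637.76
Month 3: opening $36,637.76; payment $8,652.88; balance $27,984.88
Month 4: opening $27,984.88; payment $10,875.09; balance $17,109.79
Month 5: opening $17,109.79; payment $13,097.30; balance $4,012.49
Month 6: opening $4,012.49; payment $4,012.49; balance $0.00

$0.00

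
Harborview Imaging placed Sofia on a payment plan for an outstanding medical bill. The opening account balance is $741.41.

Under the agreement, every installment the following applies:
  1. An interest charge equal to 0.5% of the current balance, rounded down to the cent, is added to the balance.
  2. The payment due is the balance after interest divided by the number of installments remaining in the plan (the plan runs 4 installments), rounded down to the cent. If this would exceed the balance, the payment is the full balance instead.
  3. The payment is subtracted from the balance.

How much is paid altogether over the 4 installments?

# | Opening | Interest | Payment | End bal
1 | $741.41 | $3.70 | $186.27 | $558.84
2 | $558.84 | $2.79 | $187.21 | $374.42
3 | $374.42 | $1.87 | $188.14 | $188.15
4 | $188.15 | $0.94 | $189.09 | $0.00
Total paid: $750.71

$750.71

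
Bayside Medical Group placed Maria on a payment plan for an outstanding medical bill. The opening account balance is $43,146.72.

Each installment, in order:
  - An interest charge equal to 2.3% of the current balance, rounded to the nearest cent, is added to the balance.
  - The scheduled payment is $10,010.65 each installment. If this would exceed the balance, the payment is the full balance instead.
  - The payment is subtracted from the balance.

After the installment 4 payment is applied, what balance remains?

$5,809.89

Installment 1: $43,146.72 +$992.37 interest = $44,139.09; pay $10,010.65 → $34,128.44
Installment 2: $34,128.44 +$784.95 interest = $34,913.39; pay $10,010.65 → $24,902.74
Installment 3: $24,902.74 +$572.76 interest = $25,475.50; pay $10,010.65 → $15,464.85
Installment 4: $15,464.85 +$355.69 interest = $15,820.54; pay $10,010.65 → $5,809.89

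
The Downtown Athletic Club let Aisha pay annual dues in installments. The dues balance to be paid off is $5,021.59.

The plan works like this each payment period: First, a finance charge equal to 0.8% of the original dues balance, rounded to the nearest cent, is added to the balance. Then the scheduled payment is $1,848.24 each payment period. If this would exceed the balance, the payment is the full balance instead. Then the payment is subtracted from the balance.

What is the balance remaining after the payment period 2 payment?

$1,405.45

Payment period 1: opening $5,021.59; interest $40.17 → $5,061.76; payment $1,848.24; balance $3,213.52
Payment period 2: opening $3,213.52; interest $40.17 → $3,253.69; payment $1,848.24; balance $1,405.45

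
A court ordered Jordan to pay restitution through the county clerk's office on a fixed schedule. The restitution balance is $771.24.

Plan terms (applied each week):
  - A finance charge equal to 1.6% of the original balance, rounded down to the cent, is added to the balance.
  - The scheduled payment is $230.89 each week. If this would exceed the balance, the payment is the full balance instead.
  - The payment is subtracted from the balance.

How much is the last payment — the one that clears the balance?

$127.89

Week 1: $771.24 +$12.33 interest = $783.57; pay $230.89 → $552.68
Week 2: $552.68 +$12.33 interest = $565.01; pay $230.89 → $334.12
Week 3: $334.12 +$12.33 interest = $346.45; pay $230.89 → $115.56
Week 4: $115.56 +$12.33 interest = $127.89; pay $127.89 → $0.00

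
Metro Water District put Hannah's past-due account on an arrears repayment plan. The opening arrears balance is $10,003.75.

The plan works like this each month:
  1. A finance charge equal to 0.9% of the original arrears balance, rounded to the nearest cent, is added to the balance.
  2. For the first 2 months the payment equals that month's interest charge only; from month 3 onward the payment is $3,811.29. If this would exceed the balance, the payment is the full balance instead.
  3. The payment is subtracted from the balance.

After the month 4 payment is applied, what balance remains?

Month 1: $10,003.75 +$90.03 interest = $10,093.78; pay $90.03 → $10,003.75
Month 2: $10,003.75 +$90.03 interest = $10,093.78; pay $90.03 → $10,003.75
Month 3: $10,003.75 +$90.03 interest = $10,093.78; pay $3,811.29 → $6,282.49
Month 4: $6,282.49 +$90.03 interest = $6,372.52; pay $3,811.29 → $2,561.23

$2,561.23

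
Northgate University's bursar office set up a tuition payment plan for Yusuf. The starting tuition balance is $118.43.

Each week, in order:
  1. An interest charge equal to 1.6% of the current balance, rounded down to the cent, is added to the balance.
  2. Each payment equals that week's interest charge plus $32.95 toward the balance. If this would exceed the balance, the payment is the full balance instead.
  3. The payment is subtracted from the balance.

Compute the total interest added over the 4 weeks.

$4.40

Week 1: $118.43 +$1.89 interest = $120.32; pay $34.84 → $85.48
Week 2: $85.48 +$1.36 interest = $86.84; pay $34.31 → $52.53
Week 3: $52.53 +$0.84 interest = $53.37; pay $33.79 → $19.58
Week 4: $19.58 +$0.31 interest = $19.89; pay $19.89 → $0.00
Total interest: $1.89 + $1.36 + $0.84 + $0.31 = $4.40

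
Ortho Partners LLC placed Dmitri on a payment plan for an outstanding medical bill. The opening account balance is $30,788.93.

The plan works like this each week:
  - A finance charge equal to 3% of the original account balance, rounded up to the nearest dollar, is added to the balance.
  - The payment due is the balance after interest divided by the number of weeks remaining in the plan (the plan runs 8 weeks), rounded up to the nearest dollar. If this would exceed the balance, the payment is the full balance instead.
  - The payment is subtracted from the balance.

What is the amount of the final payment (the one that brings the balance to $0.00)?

$6,358.93

Week 1: opening $30,788.93; interest $924.00 → $31,712.93; payment $3,965.00; balance $27,747.93
Week 2: opening $27,747.93; interest $924.00 → $28,671.93; payment $4,096.00; balance $24,575.93
Week 3: opening $24,575.93; interest $924.00 → $25,499.93; payment $4,250.00; balance $21,249.93
Week 4: opening $21,249.93; interest $924.00 → $22,173.93; payment $4,435.00; balance $17,738.93
Week 5: opening $17,738.93; interest $924.00 → $18,662.93; payment $4,666.00; balance $13,996.93
Week 6: opening $13,996.93; interest $924.00 → $14,920.93; payment $4,974.00; balance $9,946.93
Week 7: opening $9,946.93; interest $924.00 → $10,870.93; payment $5,436.00; balance $5,434.93
Week 8: opening $5,434.93; interest $924.00 → $6,358.93; payment $6,358.93; balance $0.00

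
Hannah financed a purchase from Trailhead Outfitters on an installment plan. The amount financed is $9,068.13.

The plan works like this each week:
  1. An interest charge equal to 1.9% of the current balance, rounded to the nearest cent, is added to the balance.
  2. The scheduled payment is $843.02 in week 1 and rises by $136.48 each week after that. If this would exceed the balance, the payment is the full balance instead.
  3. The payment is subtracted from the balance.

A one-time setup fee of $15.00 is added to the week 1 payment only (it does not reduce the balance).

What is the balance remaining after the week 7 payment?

Week 1: $9,068.13 +$172.29 interest = $9,240.42; pay $843.02 (+ $15.00 fee) → $8,397.40
Week 2: $8,397.40 +$159.55 interest = $8,556.95; pay $979.50 → $7,577.45
Week 3: $7,577.45 +$143.97 interest = $7,721.42; pay $1,115.98 → $6,605.44
Week 4: $6,605.44 +$125.50 interest = $6,730.94; pay $1,252.46 → $5,478.48
Week 5: $5,478.48 +$104.09 interest = $5,582.57; pay $1,388.94 → $4,193.63
Week 6: $4,193.63 +$79.68 interest = $4,273.31; pay $1,525.42 → $2,747.89
Week 7: $2,747.89 +$52.21 interest = $2,800.10; pay $1,661.90 → $1,138.20

$1,138.20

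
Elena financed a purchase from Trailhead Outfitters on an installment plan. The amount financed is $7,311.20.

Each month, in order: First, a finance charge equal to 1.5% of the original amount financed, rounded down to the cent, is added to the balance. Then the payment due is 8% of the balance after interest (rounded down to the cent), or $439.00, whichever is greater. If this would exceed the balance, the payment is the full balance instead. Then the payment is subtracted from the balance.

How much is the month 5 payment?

$456.40

Month 1: opening $7,311.20; interest $109.66 → $7,420.86; payment $593.66; balance $6,827.20
Month 2: opening $6,827.20; interest $109.66 → $6,936.86; payment $554.94; balance $6,381.92
Month 3: opening $6,381.92; interest $109.66 → $6,491.58; payment $519.32; balance $5,972.26
Month 4: opening $5,972.26; interest $109.66 → $6,081.92; payment $486.55; balance $5,595.37
Month 5: opening $5,595.37; interest $109.66 → $5,705.03; payment $456.40; balance $5,248.63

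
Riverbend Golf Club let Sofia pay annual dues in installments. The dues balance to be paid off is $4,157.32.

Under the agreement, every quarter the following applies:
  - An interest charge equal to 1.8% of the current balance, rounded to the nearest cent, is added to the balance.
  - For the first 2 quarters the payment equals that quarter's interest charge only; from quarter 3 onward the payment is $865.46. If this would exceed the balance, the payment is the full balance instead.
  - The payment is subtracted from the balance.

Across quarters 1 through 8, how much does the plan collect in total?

Quarter 1: $4,157.32 +$74.83 interest = $4,232.15; pay $74.83 → $4,157.32
Quarter 2: $4,157.32 +$74.83 interest = $4,232.15; pay $74.83 → $4,157.32
Quarter 3: $4,157.32 +$74.83 interest = $4,232.15; pay $865.46 → $3,366.69
Quarter 4: $3,366.69 +$60.60 interest = $3,427.29; pay $865.46 → $2,561.83
Quarter 5: $2,561.83 +$46.11 interest = $2,607.94; pay $865.46 → $1,742.48
Quarter 6: $1,742.48 +$31.36 interest = $1,773.84; pay $865.46 → $908.38
Quarter 7: $908.38 +$16.35 interest = $924.73; pay $865.46 → $59.27
Quarter 8: $59.27 +$1.07 interest = $60.34; pay $60.34 → $0.00
Total paid: $4,537.30

$4,537.30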